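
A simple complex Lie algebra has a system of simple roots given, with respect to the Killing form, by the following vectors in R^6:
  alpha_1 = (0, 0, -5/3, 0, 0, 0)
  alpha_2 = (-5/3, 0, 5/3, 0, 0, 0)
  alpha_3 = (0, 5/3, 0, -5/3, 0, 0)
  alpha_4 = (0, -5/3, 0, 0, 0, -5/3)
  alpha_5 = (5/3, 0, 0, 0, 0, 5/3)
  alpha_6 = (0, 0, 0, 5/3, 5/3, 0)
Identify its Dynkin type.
B_6

Compute the Cartan integers a_ij = 2(alpha_i, alpha_j)/(alpha_j, alpha_j); the resulting 6x6 Cartan matrix is
[[2, -1, 0, 0, 0, 0], [-2, 2, 0, 0, -1, 0], [0, 0, 2, -1, 0, -1], [0, 0, -1, 2, -1, 0], [0, -1, 0, -1, 2, 0], [0, 0, -1, 0, 0, 2]].
The roots have two lengths (squared-length ratio 2:1); the short ones are alpha_{1}. The associated Dynkin diagram is a chain of 6 nodes with a double edge at one end; the terminal node there is the unique short simple root (B_6), so the type is B_6 (the algebra so(13)).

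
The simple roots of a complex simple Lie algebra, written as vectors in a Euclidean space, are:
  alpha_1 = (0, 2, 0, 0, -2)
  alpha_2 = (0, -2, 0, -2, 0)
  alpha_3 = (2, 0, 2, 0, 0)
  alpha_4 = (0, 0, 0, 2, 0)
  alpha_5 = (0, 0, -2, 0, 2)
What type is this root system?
Compute the Cartan integers a_ij = 2(alpha_i, alpha_j)/(alpha_j, alpha_j); the resulting 5x5 Cartan matrix is
[[2, -1, 0, 0, -1], [-1, 2, 0, -2, 0], [0, 0, 2, 0, -1], [0, -1, 0, 2, 0], [-1, 0, -1, 0, 2]].
The roots have two lengths (squared-length ratio 2:1); the short ones are alpha_{4}. The associated Dynkin diagram is a chain of 5 nodes with a double edge at one end; the terminal node there is the unique short simple root (B_5), so the type is B_5 (the algebra so(11)).

B_5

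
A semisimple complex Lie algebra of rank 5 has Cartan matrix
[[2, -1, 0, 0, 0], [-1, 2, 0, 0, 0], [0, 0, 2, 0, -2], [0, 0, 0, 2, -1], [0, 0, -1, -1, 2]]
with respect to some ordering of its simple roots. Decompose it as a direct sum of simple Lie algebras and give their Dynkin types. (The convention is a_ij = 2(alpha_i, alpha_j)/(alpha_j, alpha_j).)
The diagram associated to this matrix has two connected components: the simple roots {alpha_1, alpha_2} form a chain of 2 nodes with single edges (A_2), and {alpha_3, alpha_4, alpha_5} form a chain of 3 nodes with a double edge at one end; the terminal node there is the unique long simple root (C_3). A semisimple Lie algebra decomposes uniquely as the direct sum of simple ideals, one per connected component of its Dynkin diagram, so g ≅ A_2 ⊕ C_3 (dimension 8 + 21 = 29).

A_2 ⊕ C_3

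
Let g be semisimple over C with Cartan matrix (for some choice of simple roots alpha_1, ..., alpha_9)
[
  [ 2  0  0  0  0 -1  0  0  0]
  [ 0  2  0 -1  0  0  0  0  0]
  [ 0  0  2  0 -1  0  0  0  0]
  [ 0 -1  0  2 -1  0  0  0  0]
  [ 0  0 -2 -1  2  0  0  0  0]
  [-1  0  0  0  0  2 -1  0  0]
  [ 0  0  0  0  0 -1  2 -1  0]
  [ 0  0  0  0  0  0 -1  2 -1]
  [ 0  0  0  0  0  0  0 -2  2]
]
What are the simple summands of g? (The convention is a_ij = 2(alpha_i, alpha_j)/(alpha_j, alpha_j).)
The diagram associated to this matrix has two connected components: the simple roots {alpha_2, alpha_3, alpha_4, alpha_5} form a chain of 4 nodes with a double edge at one end; the terminal node there is the unique short simple root (B_4), and {alpha_1, alpha_6, alpha_7, alpha_8, alpha_9} form a chain of 5 nodes with a double edge at one end; the terminal node there is the unique long simple root (C_5). A semisimple Lie algebra decomposes uniquely as the direct sum of simple ideals, one per connected component of its Dynkin diagram, so g ≅ B_4 ⊕ C_5 (dimension 36 + 55 = 91).

B_4 + C_5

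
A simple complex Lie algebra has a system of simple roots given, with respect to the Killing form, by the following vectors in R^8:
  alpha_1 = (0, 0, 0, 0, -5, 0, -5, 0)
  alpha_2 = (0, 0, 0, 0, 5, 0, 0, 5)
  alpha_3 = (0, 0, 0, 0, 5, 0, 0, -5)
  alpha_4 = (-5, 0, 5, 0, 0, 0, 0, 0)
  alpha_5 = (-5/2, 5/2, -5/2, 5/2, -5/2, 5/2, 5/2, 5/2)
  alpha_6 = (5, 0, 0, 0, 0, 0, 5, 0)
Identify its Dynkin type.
Compute the Cartan integers a_ij = 2(alpha_i, alpha_j)/(alpha_j, alpha_j); the resulting 6x6 Cartan matrix is
[[2, -1, -1, 0, 0, -1], [-1, 2, 0, 0, 0, 0], [-1, 0, 2, 0, -1, 0], [0, 0, 0, 2, 0, -1], [0, 0, -1, 0, 2, 0], [-1, 0, 0, -1, 0, 2]].
All simple roots have the same length, so the diagram is simply laced. The associated Dynkin diagram is a chain of 5 nodes with one extra node attached to the third node from one end (E_6), so the type is E_6.

type E_6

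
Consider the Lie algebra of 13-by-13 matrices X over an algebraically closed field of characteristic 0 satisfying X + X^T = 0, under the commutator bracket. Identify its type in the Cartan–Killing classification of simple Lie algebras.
B_6 (so(13))

This is so(13) with 13 odd, which has dimension 13(13-1)/2 = 78 and rank (13-1)/2 = 6. In the classification of classical Lie algebras, the orthogonal algebra so(2n+1) in an odd number of variables has type B_n; here n = 6, so the Dynkin diagram is a chain of 6 nodes with a double edge at one end; the terminal node there is the unique short simple root (B_6). Hence the type is B_6.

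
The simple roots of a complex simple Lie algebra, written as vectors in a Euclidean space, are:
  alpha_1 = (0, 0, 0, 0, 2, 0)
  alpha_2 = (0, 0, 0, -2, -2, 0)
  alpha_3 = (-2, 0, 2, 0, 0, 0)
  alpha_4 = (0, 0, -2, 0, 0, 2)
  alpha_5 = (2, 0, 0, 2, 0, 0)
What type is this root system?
Compute the Cartan integers a_ij = 2(alpha_i, alpha_j)/(alpha_j, alpha_j); the resulting 5x5 Cartan matrix is
[[2, -1, 0, 0, 0], [-2, 2, 0, 0, -1], [0, 0, 2, -1, -1], [0, 0, -1, 2, 0], [0, -1, -1, 0, 2]].
The roots have two lengths (squared-length ratio 2:1); the short ones are alpha_{1}. The associated Dynkin diagram is a chain of 5 nodes with a double edge at one end; the terminal node there is the unique short simple root (B_5), so the type is B_5 (the algebra so(11)).

B_5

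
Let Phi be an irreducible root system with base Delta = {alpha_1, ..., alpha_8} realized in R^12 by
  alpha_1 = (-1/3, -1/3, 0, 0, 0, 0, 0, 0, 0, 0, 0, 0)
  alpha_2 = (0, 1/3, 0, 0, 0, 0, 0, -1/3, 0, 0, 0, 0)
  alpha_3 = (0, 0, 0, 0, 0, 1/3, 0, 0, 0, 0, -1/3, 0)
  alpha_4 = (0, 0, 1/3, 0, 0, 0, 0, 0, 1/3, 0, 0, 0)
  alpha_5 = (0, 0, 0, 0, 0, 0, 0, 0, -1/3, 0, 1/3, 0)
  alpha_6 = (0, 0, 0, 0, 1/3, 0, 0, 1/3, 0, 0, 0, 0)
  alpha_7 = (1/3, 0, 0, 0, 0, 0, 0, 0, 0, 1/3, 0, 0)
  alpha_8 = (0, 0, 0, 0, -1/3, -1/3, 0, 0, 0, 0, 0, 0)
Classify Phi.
type A_8

Compute the Cartan integers a_ij = 2(alpha_i, alpha_j)/(alpha_j, alpha_j); the resulting 8x8 Cartan matrix is
[[2, -1, 0, 0, 0, 0, -1, 0], [-1, 2, 0, 0, 0, -1, 0, 0], [0, 0, 2, 0, -1, 0, 0, -1], [0, 0, 0, 2, -1, 0, 0, 0], [0, 0, -1, -1, 2, 0, 0, 0], [0, -1, 0, 0, 0, 2, 0, -1], [-1, 0, 0, 0, 0, 0, 2, 0], [0, 0, -1, 0, 0, -1, 0, 2]].
All simple roots have the same length, so the diagram is simply laced. The associated Dynkin diagram is a chain of 8 nodes with single edges (A_8), so the type is A_8 (the algebra sl(9)).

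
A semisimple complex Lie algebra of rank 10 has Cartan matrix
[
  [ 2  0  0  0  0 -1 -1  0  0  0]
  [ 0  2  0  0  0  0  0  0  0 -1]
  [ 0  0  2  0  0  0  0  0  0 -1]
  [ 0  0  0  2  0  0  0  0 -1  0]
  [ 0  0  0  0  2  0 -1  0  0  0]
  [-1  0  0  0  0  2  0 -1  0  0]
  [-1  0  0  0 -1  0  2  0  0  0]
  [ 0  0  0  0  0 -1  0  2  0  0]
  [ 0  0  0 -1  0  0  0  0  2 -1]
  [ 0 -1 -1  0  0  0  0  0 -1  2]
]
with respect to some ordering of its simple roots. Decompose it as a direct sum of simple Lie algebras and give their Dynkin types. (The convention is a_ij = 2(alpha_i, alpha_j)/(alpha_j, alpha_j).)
The diagram associated to this matrix has two connected components: the simple roots {alpha_1, alpha_5, alpha_6, alpha_7, alpha_8} form a chain of 5 nodes with single edges (A_5), and {alpha_2, alpha_3, alpha_4, alpha_9, alpha_10} form a chain of 3 nodes with a fork of two nodes at one end (D_5). A semisimple Lie algebra decomposes uniquely as the direct sum of simple ideals, one per connected component of its Dynkin diagram, so g ≅ A_5 ⊕ D_5 (dimension 35 + 45 = 80).

A5 + D5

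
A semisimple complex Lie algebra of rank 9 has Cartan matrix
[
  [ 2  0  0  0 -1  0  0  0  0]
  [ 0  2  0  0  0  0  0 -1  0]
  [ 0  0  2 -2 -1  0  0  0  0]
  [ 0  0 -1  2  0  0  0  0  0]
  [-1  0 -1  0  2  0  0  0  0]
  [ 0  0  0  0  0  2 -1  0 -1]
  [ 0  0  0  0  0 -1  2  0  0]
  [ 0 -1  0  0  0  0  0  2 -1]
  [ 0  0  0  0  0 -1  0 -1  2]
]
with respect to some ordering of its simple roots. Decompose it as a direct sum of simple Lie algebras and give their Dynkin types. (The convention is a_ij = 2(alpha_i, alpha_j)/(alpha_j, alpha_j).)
A5 ⊕ B4

The diagram associated to this matrix has two connected components: the simple roots {alpha_2, alpha_6, alpha_7, alpha_8, alpha_9} form a chain of 5 nodes with single edges (A_5), and {alpha_1, alpha_3, alpha_4, alpha_5} form a chain of 4 nodes with a double edge at one end; the terminal node there is the unique short simple root (B_4). A semisimple Lie algebra decomposes uniquely as the direct sum of simple ideals, one per connected component of its Dynkin diagram, so g ≅ A_5 ⊕ B_4 (dimension 35 + 36 = 71).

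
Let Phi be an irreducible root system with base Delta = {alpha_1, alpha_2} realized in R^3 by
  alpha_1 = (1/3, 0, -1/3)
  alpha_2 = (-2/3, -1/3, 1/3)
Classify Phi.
Compute the Cartan integers a_ij = 2(alpha_i, alpha_j)/(alpha_j, alpha_j); the resulting 2x2 Cartan matrix is
[[2, -1], [-3, 2]].
The roots have two lengths (squared-length ratio 3:1); the short ones are alpha_{1}. The associated Dynkin diagram is two nodes joined by a triple edge (G_2), so the type is G_2.

G_2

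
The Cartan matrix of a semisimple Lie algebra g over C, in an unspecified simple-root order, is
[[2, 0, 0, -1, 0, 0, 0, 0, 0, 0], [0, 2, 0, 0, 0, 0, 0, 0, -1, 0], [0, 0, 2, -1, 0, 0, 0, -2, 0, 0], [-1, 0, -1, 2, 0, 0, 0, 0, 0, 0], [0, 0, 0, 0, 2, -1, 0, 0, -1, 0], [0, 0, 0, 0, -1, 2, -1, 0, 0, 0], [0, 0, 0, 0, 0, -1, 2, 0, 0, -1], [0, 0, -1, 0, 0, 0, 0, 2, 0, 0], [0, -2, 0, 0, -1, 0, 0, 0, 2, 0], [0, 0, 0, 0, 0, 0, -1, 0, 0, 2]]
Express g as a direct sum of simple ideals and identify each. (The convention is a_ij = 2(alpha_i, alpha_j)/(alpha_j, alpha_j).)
The diagram associated to this matrix has two connected components: the simple roots {alpha_1, alpha_3, alpha_4, alpha_8} form a chain of 4 nodes with a double edge at one end; the terminal node there is the unique short simple root (B_4), and {alpha_2, alpha_5, alpha_6, alpha_7, alpha_9, alpha_10} form a chain of 6 nodes with a double edge at one end; the terminal node there is the unique short simple root (B_6). A semisimple Lie algebra decomposes uniquely as the direct sum of simple ideals, one per connected component of its Dynkin diagram, so g ≅ B_4 ⊕ B_6 (dimension 36 + 78 = 114).

B4 + B6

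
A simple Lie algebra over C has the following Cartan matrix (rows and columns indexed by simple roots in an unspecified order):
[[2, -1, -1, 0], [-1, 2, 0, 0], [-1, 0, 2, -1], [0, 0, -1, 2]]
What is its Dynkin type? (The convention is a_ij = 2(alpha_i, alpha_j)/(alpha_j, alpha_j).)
A_4 (sl(5))

The matrix has rank 4 with 2's on the diagonal. Reading the off-diagonal entries as Dynkin edges (a single edge where a_ij = a_ji = -1; a double or triple edge where a_ij * a_ji = 2 or 3), the diagram is a chain of 4 nodes with single edges (A_4). One simple-root ordering that puts it in standard form is (alpha_4, alpha_3, alpha_1, alpha_2). So the algebra is type A_4, i.e. sl(5).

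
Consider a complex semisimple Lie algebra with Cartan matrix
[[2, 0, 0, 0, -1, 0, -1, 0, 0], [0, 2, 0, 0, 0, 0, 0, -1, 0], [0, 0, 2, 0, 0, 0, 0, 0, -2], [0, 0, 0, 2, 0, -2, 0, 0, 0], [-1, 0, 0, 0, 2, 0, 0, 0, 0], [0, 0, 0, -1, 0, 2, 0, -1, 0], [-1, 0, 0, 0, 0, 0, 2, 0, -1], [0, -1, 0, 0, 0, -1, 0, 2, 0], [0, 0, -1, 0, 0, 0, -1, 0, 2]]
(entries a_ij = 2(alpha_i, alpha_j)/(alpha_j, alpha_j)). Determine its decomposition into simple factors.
The diagram associated to this matrix has two connected components: the simple roots {alpha_2, alpha_4, alpha_6, alpha_8} form a chain of 4 nodes with a double edge at one end; the terminal node there is the unique long simple root (C_4), and {alpha_1, alpha_3, alpha_5, alpha_7, alpha_9} form a chain of 5 nodes with a double edge at one end; the terminal node there is the unique long simple root (C_5). A semisimple Lie algebra decomposes uniquely as the direct sum of simple ideals, one per connected component of its Dynkin diagram, so g ≅ C_4 ⊕ C_5 (dimension 36 + 55 = 91).

C_4 + C_5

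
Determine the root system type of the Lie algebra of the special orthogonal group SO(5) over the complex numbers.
B_2

This is so(5) with 5 odd, which has dimension 5(5-1)/2 = 10 and rank (5-1)/2 = 2. In the classification of classical Lie algebras, the orthogonal algebra so(2n+1) in an odd number of variables has type B_n; here n = 2, so the Dynkin diagram is a chain of 2 nodes with a double edge at one end; the terminal node there is the unique short simple root (B_2). Hence the type is B_2.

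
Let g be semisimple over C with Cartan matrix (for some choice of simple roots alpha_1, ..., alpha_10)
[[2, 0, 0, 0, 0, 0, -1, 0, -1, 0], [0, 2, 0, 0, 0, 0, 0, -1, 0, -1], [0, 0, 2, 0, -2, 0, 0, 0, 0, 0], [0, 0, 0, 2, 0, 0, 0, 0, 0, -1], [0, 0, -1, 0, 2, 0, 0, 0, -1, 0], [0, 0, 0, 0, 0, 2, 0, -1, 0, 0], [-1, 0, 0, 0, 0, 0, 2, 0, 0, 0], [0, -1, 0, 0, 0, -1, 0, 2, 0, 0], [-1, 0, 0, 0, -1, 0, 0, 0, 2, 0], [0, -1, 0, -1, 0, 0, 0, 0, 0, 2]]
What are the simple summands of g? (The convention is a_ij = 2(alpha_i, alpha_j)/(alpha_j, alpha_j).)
A5 + C5

The diagram associated to this matrix has two connected components: the simple roots {alpha_2, alpha_4, alpha_6, alpha_8, alpha_10} form a chain of 5 nodes with single edges (A_5), and {alpha_1, alpha_3, alpha_5, alpha_7, alpha_9} form a chain of 5 nodes with a double edge at one end; the terminal node there is the unique long simple root (C_5). A semisimple Lie algebra decomposes uniquely as the direct sum of simple ideals, one per connected component of its Dynkin diagram, so g ≅ A_5 ⊕ C_5 (dimension 35 + 55 = 90).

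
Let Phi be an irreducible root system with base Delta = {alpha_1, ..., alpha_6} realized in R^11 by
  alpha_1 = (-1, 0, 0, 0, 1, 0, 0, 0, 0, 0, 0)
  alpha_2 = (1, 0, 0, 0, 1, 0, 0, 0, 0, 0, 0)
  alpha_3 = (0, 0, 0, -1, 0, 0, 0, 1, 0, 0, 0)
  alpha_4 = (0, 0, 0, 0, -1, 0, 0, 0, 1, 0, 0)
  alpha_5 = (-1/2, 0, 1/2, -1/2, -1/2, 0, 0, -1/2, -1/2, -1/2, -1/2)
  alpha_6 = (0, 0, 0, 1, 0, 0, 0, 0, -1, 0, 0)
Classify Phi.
type E_6

Compute the Cartan integers a_ij = 2(alpha_i, alpha_j)/(alpha_j, alpha_j); the resulting 6x6 Cartan matrix is
[[2, 0, 0, -1, 0, 0], [0, 2, 0, -1, -1, 0], [0, 0, 2, 0, 0, -1], [-1, -1, 0, 2, 0, -1], [0, -1, 0, 0, 2, 0], [0, 0, -1, -1, 0, 2]].
All simple roots have the same length, so the diagram is simply laced. The associated Dynkin diagram is a chain of 5 nodes with one extra node attached to the third node from one end (E_6), so the type is E_6.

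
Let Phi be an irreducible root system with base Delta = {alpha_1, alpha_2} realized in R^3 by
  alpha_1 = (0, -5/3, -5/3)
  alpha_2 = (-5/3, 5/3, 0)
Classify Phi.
Compute the Cartan integers a_ij = 2(alpha_i, alpha_j)/(alpha_j, alpha_j); the resulting 2x2 Cartan matrix is
[[2, -1], [-1, 2]].
All simple roots have the same length, so the diagram is simply laced. The associated Dynkin diagram is a chain of 2 nodes with single edges (A_2), so the type is A_2 (the algebra sl(3)).

A2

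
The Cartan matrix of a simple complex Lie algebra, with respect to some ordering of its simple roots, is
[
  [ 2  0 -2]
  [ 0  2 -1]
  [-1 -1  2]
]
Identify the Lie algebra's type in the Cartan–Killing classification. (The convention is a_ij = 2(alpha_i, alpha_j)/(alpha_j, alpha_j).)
type C_3

The matrix has rank 3 with 2's on the diagonal. Reading the off-diagonal entries as Dynkin edges (a single edge where a_ij = a_ji = -1; a double or triple edge where a_ij * a_ji = 2 or 3), the diagram is a chain of 3 nodes with a double edge at one end; the terminal node there is the unique long simple root (C_3). One simple-root ordering that puts it in standard form is (alpha_2, alpha_3, alpha_1). So the algebra is type C_3, i.e. sp(6).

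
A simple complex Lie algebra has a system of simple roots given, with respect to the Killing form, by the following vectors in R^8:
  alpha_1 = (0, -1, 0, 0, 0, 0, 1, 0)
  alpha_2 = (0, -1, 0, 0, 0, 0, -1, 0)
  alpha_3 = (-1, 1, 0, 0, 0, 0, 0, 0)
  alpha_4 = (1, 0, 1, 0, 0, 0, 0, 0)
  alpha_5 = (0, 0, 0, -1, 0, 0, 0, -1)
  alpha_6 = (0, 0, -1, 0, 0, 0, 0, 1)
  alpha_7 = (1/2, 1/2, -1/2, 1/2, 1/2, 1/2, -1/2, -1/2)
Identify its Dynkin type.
Compute the Cartan integers a_ij = 2(alpha_i, alpha_j)/(alpha_j, alpha_j); the resulting 7x7 Cartan matrix is
[[2, 0, -1, 0, 0, 0, -1], [0, 2, -1, 0, 0, 0, 0], [-1, -1, 2, -1, 0, 0, 0], [0, 0, -1, 2, 0, -1, 0], [0, 0, 0, 0, 2, -1, 0], [0, 0, 0, -1, -1, 2, 0], [-1, 0, 0, 0, 0, 0, 2]].
All simple roots have the same length, so the diagram is simply laced. The associated Dynkin diagram is a chain of 6 nodes with one extra node attached to the third node from one end (E_7), so the type is E_7.

E7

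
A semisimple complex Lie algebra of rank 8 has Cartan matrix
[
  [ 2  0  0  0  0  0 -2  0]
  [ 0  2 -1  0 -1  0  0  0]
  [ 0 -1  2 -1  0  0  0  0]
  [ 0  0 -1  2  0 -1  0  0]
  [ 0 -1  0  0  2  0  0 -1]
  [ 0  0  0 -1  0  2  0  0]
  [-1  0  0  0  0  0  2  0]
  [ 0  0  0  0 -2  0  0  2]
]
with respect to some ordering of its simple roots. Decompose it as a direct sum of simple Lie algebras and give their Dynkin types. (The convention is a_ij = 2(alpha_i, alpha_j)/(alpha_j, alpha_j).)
The diagram associated to this matrix has two connected components: the simple roots {alpha_1, alpha_7} form a chain of 2 nodes with a double edge at one end; the terminal node there is the unique short simple root (B_2), and {alpha_2, alpha_3, alpha_4, alpha_5, alpha_6, alpha_8} form a chain of 6 nodes with a double edge at one end; the terminal node there is the unique long simple root (C_6). A semisimple Lie algebra decomposes uniquely as the direct sum of simple ideals, one per connected component of its Dynkin diagram, so g ≅ B_2 ⊕ C_6 (dimension 10 + 78 = 88).

B_2 ⊕ C_6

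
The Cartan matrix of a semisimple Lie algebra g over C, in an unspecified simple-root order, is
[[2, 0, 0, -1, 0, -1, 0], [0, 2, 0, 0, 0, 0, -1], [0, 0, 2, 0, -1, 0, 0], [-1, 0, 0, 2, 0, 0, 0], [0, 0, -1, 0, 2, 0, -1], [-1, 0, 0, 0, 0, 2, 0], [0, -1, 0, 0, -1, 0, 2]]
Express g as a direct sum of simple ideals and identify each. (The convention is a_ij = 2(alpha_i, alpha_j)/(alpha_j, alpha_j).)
The diagram associated to this matrix has two connected components: the simple roots {alpha_1, alpha_4, alpha_6} form a chain of 3 nodes with single edges (A_3), and {alpha_2, alpha_3, alpha_5, alpha_7} form a chain of 4 nodes with single edges (A_4). A semisimple Lie algebra decomposes uniquely as the direct sum of simple ideals, one per connected component of its Dynkin diagram, so g ≅ A_3 ⊕ A_4 (dimension 15 + 24 = 39).

A_3 ⊕ A_4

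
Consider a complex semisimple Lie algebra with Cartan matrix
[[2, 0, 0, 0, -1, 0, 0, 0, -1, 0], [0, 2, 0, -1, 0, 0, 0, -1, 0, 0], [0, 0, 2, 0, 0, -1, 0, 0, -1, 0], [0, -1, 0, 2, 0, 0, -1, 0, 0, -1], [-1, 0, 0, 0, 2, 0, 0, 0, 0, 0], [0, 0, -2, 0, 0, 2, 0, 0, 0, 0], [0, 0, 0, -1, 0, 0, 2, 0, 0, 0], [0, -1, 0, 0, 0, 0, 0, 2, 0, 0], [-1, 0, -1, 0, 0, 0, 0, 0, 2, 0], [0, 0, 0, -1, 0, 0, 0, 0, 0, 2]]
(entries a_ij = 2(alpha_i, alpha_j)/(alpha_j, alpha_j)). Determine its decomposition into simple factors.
C5 + D5

The diagram associated to this matrix has two connected components: the simple roots {alpha_1, alpha_3, alpha_5, alpha_6, alpha_9} form a chain of 5 nodes with a double edge at one end; the terminal node there is the unique long simple root (C_5), and {alpha_2, alpha_4, alpha_7, alpha_8, alpha_10} form a chain of 3 nodes with a fork of two nodes at one end (D_5). A semisimple Lie algebra decomposes uniquely as the direct sum of simple ideals, one per connected component of its Dynkin diagram, so g ≅ C_5 ⊕ D_5 (dimension 55 + 45 = 100).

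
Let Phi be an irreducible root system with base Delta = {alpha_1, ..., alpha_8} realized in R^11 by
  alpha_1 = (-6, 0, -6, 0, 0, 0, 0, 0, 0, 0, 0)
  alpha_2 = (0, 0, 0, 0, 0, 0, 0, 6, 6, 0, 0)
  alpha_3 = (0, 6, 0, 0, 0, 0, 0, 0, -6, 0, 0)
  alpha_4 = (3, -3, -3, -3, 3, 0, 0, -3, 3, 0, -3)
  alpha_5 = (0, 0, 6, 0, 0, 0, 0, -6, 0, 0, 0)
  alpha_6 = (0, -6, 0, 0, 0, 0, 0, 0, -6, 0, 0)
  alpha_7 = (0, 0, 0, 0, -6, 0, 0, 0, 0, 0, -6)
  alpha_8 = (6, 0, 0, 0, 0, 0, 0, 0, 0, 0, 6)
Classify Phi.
type E_8

Compute the Cartan integers a_ij = 2(alpha_i, alpha_j)/(alpha_j, alpha_j); the resulting 8x8 Cartan matrix is
[[2, 0, 0, 0, -1, 0, 0, -1], [0, 2, -1, 0, -1, -1, 0, 0], [0, -1, 2, -1, 0, 0, 0, 0], [0, 0, -1, 2, 0, 0, 0, 0], [-1, -1, 0, 0, 2, 0, 0, 0], [0, -1, 0, 0, 0, 2, 0, 0], [0, 0, 0, 0, 0, 0, 2, -1], [-1, 0, 0, 0, 0, 0, -1, 2]].
All simple roots have the same length, so the diagram is simply laced. The associated Dynkin diagram is a chain of 7 nodes with one extra node attached to the third node from one end (E_8), so the type is E_8.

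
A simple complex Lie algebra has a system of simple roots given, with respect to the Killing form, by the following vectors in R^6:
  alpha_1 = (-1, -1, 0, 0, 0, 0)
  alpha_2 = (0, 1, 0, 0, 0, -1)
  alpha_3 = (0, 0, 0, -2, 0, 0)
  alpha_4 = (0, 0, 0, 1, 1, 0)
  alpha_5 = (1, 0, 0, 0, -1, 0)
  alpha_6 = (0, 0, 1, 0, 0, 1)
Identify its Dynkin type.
Compute the Cartan integers a_ij = 2(alpha_i, alpha_j)/(alpha_j, alpha_j); the resulting 6x6 Cartan matrix is
[[2, -1, 0, 0, -1, 0], [-1, 2, 0, 0, 0, -1], [0, 0, 2, -2, 0, 0], [0, 0, -1, 2, -1, 0], [-1, 0, 0, -1, 2, 0], [0, -1, 0, 0, 0, 2]].
The roots have two lengths (squared-length ratio 2:1); the short ones are alpha_{1,2,4,5,6}. The associated Dynkin diagram is a chain of 6 nodes with a double edge at one end; the terminal node there is the unique long simple root (C_6), so the type is C_6 (the algebra sp(12)).

C6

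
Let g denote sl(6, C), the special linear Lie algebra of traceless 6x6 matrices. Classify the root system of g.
A5

This is sl(6), which has dimension 6^2 - 1 = 35 and rank 6 - 1 = 5 (a Cartan subalgebra is the diagonal traceless matrices). In the classification of classical Lie algebras, the special linear algebra sl(n+1) has type A_n; here n = 5, so the Dynkin diagram is a chain of 5 nodes with single edges (A_5). Hence the type is A_5.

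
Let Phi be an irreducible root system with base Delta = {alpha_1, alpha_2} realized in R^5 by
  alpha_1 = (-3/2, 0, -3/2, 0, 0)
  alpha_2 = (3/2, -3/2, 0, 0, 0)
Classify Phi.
Compute the Cartan integers a_ij = 2(alpha_i, alpha_j)/(alpha_j, alpha_j); the resulting 2x2 Cartan matrix is
[[2, -1], [-1, 2]].
All simple roots have the same length, so the diagram is simply laced. The associated Dynkin diagram is a chain of 2 nodes with single edges (A_2), so the type is A_2 (the algebra sl(3)).

A_2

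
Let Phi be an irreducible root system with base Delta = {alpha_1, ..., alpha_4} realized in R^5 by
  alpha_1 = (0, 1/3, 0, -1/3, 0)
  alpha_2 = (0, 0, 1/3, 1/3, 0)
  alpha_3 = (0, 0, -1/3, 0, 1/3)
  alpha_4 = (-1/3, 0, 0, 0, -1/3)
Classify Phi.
Compute the Cartan integers a_ij = 2(alpha_i, alpha_j)/(alpha_j, alpha_j); the resulting 4x4 Cartan matrix is
[[2, -1, 0, 0], [-1, 2, -1, 0], [0, -1, 2, -1], [0, 0, -1, 2]].
All simple roots have the same length, so the diagram is simply laced. The associated Dynkin diagram is a chain of 4 nodes with single edges (A_4), so the type is A_4 (the algebra sl(5)).

A4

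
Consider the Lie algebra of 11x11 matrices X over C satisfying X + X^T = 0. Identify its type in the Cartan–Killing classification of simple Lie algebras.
B5

This is so(11) with 11 odd, which has dimension 11(11-1)/2 = 55 and rank (11-1)/2 = 5. In the classification of classical Lie algebras, the orthogonal algebra so(2n+1) in an odd number of variables has type B_n; here n = 5, so the Dynkin diagram is a chain of 5 nodes with a double edge at one end; the terminal node there is the unique short simple root (B_5). Hence the type is B_5.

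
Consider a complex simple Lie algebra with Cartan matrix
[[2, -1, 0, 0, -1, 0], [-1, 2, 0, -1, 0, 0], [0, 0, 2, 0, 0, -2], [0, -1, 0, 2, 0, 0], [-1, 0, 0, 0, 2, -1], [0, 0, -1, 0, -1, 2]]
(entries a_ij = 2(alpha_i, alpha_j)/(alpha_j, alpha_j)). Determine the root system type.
The matrix has rank 6 with 2's on the diagonal. Reading the off-diagonal entries as Dynkin edges (a single edge where a_ij = a_ji = -1; a double or triple edge where a_ij * a_ji = 2 or 3), the diagram is a chain of 6 nodes with a double edge at one end; the terminal node there is the unique long simple root (C_6). One simple-root ordering that puts it in standard form is (alpha_4, alpha_2, alpha_1, alpha_5, alpha_6, alpha_3). So the algebra is type C_6, i.e. sp(12).

type C_6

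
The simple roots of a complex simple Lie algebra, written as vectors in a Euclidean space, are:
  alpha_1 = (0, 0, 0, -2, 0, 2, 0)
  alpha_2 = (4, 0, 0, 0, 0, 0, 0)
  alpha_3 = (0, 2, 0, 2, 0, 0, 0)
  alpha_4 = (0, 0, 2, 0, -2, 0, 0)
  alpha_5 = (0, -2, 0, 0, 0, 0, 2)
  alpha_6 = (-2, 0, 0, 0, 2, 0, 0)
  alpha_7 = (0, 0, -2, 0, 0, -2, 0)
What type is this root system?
Compute the Cartan integers a_ij = 2(alpha_i, alpha_j)/(alpha_j, alpha_j); the resulting 7x7 Cartan matrix is
[[2, 0, -1, 0, 0, 0, -1], [0, 2, 0, 0, 0, -2, 0], [-1, 0, 2, 0, -1, 0, 0], [0, 0, 0, 2, 0, -1, -1], [0, 0, -1, 0, 2, 0, 0], [0, -1, 0, -1, 0, 2, 0], [-1, 0, 0, -1, 0, 0, 2]].
The roots have two lengths (squared-length ratio 2:1); the short ones are alpha_{1,3,4,5,6,7}. The associated Dynkin diagram is a chain of 7 nodes with a double edge at one end; the terminal node there is the unique long simple root (C_7), so the type is C_7 (the algebra sp(14)).

C_7 (sp(14))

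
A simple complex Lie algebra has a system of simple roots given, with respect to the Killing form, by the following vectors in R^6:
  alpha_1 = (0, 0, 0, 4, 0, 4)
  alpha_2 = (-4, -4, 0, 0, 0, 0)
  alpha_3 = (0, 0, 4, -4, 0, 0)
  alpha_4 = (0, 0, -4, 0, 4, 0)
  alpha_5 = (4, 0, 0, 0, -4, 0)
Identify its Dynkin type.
Compute the Cartan integers a_ij = 2(alpha_i, alpha_j)/(alpha_j, alpha_j); the resulting 5x5 Cartan matrix is
[[2, 0, -1, 0, 0], [0, 2, 0, 0, -1], [-1, 0, 2, -1, 0], [0, 0, -1, 2, -1], [0, -1, 0, -1, 2]].
All simple roots have the same length, so the diagram is simply laced. The associated Dynkin diagram is a chain of 5 nodes with single edges (A_5), so the type is A_5 (the algebra sl(6)).

A5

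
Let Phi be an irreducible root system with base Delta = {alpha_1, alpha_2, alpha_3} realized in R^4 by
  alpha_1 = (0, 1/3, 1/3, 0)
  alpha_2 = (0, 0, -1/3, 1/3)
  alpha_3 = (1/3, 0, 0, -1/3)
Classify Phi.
Compute the Cartan integers a_ij = 2(alpha_i, alpha_j)/(alpha_j, alpha_j); the resulting 3x3 Cartan matrix is
[[2, -1, 0], [-1, 2, -1], [0, -1, 2]].
All simple roots have the same length, so the diagram is simply laced. The associated Dynkin diagram is a chain of 3 nodes with single edges (A_3), so the type is A_3 (the algebra sl(4)).

A3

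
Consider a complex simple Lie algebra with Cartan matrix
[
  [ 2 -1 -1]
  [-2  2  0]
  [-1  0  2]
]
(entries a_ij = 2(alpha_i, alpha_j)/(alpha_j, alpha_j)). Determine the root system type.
The matrix has rank 3 with 2's on the diagonal. Reading the off-diagonal entries as Dynkin edges (a single edge where a_ij = a_ji = -1; a double or triple edge where a_ij * a_ji = 2 or 3), the diagram is a chain of 3 nodes with a double edge at one end; the terminal node there is the unique long simple root (C_3). One simple-root ordering that puts it in standard form is (alpha_3, alpha_1, alpha_2). So the algebra is type C_3, i.e. sp(6).

type C_3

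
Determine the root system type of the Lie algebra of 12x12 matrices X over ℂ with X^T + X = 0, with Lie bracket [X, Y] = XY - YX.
This is so(12) with 12 even, which has dimension 12(12-1)/2 = 66 and rank 12/2 = 6. In the classification of classical Lie algebras, the orthogonal algebra so(2n) in an even number of variables has type D_n; here n = 6, so the Dynkin diagram is a chain of 4 nodes with a fork of two nodes at one end (D_6). Hence the type is D_6.

type D_6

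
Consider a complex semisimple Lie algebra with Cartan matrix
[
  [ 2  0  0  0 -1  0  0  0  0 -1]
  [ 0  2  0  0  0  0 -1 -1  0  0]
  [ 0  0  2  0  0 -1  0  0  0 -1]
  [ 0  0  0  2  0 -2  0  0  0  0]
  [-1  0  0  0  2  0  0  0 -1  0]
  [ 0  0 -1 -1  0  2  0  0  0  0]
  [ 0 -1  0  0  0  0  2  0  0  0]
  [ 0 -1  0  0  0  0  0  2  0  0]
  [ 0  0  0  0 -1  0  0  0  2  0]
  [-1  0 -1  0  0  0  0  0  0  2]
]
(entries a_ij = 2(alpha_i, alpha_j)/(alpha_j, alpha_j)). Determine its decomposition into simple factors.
A_3 + C_7

The diagram associated to this matrix has two connected components: the simple roots {alpha_2, alpha_7, alpha_8} form a chain of 3 nodes with single edges (A_3), and {alpha_1, alpha_3, alpha_4, alpha_5, alpha_6, alpha_9, alpha_10} form a chain of 7 nodes with a double edge at one end; the terminal node there is the unique long simple root (C_7). A semisimple Lie algebra decomposes uniquely as the direct sum of simple ideals, one per connected component of its Dynkin diagram, so g ≅ A_3 ⊕ C_7 (dimension 15 + 105 = 120).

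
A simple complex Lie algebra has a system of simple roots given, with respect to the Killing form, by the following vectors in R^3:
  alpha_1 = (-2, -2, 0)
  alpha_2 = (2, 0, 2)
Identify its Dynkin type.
Compute the Cartan integers a_ij = 2(alpha_i, alpha_j)/(alpha_j, alpha_j); the resulting 2x2 Cartan matrix is
[[2, -1], [-1, 2]].
All simple roots have the same length, so the diagram is simply laced. The associated Dynkin diagram is a chain of 2 nodes with single edges (A_2), so the type is A_2 (the algebra sl(3)).

A_2 (sl(3))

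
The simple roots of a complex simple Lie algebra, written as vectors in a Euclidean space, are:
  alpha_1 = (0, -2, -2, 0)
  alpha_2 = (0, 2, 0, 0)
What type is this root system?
type B_2

Compute the Cartan integers a_ij = 2(alpha_i, alpha_j)/(alpha_j, alpha_j); the resulting 2x2 Cartan matrix is
[[2, -2], [-1, 2]].
The roots have two lengths (squared-length ratio 2:1); the short ones are alpha_{2}. The associated Dynkin diagram is a chain of 2 nodes with a double edge at one end; the terminal node there is the unique short simple root (B_2), so the type is B_2 (the algebra so(5)).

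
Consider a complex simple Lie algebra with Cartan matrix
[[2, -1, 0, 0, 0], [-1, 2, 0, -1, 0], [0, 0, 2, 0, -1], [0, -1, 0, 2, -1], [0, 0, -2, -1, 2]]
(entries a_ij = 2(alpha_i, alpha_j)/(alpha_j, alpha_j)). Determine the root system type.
The matrix has rank 5 with 2's on the diagonal. Reading the off-diagonal entries as Dynkin edges (a single edge where a_ij = a_ji = -1; a double or triple edge where a_ij * a_ji = 2 or 3), the diagram is a chain of 5 nodes with a double edge at one end; the terminal node there is the unique short simple root (B_5). One simple-root ordering that puts it in standard form is (alpha_1, alpha_2, alpha_4, alpha_5, alpha_3). So the algebra is type B_5, i.e. so(11).

B_5 (so(11))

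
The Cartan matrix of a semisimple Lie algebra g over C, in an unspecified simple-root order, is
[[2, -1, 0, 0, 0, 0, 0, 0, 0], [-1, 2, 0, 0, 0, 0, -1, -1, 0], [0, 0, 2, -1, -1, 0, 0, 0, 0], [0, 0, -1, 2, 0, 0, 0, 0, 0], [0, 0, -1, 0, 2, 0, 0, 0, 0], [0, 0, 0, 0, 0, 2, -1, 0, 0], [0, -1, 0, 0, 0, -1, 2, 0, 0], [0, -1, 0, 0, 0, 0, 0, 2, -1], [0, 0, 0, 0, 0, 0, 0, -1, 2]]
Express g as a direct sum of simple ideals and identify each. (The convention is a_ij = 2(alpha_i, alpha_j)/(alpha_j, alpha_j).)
type A_3 ⊕ type E_6

The diagram associated to this matrix has two connected components: the simple roots {alpha_3, alpha_4, alpha_5} form a chain of 3 nodes with single edges (A_3), and {alpha_1, alpha_2, alpha_6, alpha_7, alpha_8, alpha_9} form a chain of 5 nodes with one extra node attached to the third node from one end (E_6). A semisimple Lie algebra decomposes uniquely as the direct sum of simple ideals, one per connected component of its Dynkin diagram, so g ≅ A_3 ⊕ E_6 (dimension 15 + 78 = 93).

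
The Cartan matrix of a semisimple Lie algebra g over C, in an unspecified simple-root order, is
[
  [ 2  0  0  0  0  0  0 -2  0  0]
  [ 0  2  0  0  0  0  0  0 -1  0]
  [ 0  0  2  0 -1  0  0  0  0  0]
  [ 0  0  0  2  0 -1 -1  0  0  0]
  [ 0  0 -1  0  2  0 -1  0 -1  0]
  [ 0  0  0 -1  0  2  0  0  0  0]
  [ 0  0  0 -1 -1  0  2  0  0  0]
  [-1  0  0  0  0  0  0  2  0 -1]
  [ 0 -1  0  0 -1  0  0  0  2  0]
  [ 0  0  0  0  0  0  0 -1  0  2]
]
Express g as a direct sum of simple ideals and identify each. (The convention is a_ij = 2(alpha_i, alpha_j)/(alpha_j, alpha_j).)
C_3 (sp(6)) + E_7

The diagram associated to this matrix has two connected components: the simple roots {alpha_1, alpha_8, alpha_10} form a chain of 3 nodes with a double edge at one end; the terminal node there is the unique long simple root (C_3), and {alpha_2, alpha_3, alpha_4, alpha_5, alpha_6, alpha_7, alpha_9} form a chain of 6 nodes with one extra node attached to the third node from one end (E_7). A semisimple Lie algebra decomposes uniquely as the direct sum of simple ideals, one per connected component of its Dynkin diagram, so g ≅ C_3 ⊕ E_7 (dimension 21 + 133 = 154).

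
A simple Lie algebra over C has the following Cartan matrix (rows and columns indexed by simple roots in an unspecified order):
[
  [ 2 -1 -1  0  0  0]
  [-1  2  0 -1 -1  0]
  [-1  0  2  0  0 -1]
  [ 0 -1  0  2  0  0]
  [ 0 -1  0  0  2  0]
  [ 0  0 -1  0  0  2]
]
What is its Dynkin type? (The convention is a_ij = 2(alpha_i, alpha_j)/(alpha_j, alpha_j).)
D6

The matrix has rank 6 with 2's on the diagonal. Reading the off-diagonal entries as Dynkin edges (a single edge where a_ij = a_ji = -1; a double or triple edge where a_ij * a_ji = 2 or 3), the diagram is a chain of 4 nodes with a fork of two nodes at one end (D_6). One simple-root ordering that puts it in standard form is (alpha_6, alpha_3, alpha_1, alpha_2, alpha_5, alpha_4). So the algebra is type D_6, i.e. so(12).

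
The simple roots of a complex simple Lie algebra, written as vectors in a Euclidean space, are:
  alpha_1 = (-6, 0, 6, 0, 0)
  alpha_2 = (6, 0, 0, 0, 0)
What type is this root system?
B2

Compute the Cartan integers a_ij = 2(alpha_i, alpha_j)/(alpha_j, alpha_j); the resulting 2x2 Cartan matrix is
[[2, -2], [-1, 2]].
The roots have two lengths (squared-length ratio 2:1); the short ones are alpha_{2}. The associated Dynkin diagram is a chain of 2 nodes with a double edge at one end; the terminal node there is the unique short simple root (B_2), so the type is B_2 (the algebra so(5)).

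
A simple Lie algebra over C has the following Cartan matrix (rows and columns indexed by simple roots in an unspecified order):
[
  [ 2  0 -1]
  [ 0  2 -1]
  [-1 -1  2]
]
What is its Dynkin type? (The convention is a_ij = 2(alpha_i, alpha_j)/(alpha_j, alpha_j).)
A3

The matrix has rank 3 with 2's on the diagonal. Reading the off-diagonal entries as Dynkin edges (a single edge where a_ij = a_ji = -1; a double or triple edge where a_ij * a_ji = 2 or 3), the diagram is a chain of 3 nodes with single edges (A_3). One simple-root ordering that puts it in standard form is (alpha_1, alpha_3, alpha_2). So the algebra is type A_3, i.e. sl(4).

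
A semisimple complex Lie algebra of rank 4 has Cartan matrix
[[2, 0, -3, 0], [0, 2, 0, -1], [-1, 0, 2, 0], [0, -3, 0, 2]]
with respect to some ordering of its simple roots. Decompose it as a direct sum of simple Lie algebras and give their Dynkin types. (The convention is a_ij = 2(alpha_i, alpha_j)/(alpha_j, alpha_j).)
G_2 + G_2

The diagram associated to this matrix has two connected components: the simple roots {alpha_1, alpha_3} form two nodes joined by a triple edge (G_2), and {alpha_2, alpha_4} form two nodes joined by a triple edge (G_2). A semisimple Lie algebra decomposes uniquely as the direct sum of simple ideals, one per connected component of its Dynkin diagram, so g ≅ G_2 ⊕ G_2 (dimension 14 + 14 = 28).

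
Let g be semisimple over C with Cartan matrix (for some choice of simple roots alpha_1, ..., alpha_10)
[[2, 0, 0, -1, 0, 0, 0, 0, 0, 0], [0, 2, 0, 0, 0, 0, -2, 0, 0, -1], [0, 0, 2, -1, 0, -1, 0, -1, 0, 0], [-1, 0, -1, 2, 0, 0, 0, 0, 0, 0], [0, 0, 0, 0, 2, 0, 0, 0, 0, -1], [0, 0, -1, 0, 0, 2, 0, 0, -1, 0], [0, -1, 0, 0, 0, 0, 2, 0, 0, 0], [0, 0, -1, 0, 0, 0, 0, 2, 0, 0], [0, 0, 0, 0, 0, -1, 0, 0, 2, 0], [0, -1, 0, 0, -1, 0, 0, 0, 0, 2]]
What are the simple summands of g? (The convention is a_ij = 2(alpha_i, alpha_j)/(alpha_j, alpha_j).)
type B_4 ⊕ type E_6

The diagram associated to this matrix has two connected components: the simple roots {alpha_2, alpha_5, alpha_7, alpha_10} form a chain of 4 nodes with a double edge at one end; the terminal node there is the unique short simple root (B_4), and {alpha_1, alpha_3, alpha_4, alpha_6, alpha_8, alpha_9} form a chain of 5 nodes with one extra node attached to the third node from one end (E_6). A semisimple Lie algebra decomposes uniquely as the direct sum of simple ideals, one per connected component of its Dynkin diagram, so g ≅ B_4 ⊕ E_6 (dimension 36 + 78 = 114).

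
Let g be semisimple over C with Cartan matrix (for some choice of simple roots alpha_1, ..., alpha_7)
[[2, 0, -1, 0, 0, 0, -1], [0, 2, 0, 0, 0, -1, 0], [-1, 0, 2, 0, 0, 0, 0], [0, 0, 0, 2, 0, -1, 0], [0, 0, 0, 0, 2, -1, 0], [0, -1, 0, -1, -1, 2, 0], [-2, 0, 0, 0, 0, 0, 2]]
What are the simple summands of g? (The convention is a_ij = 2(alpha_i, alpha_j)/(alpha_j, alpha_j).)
type C_3 + type D_4

The diagram associated to this matrix has two connected components: the simple roots {alpha_1, alpha_3, alpha_7} form a chain of 3 nodes with a double edge at one end; the terminal node there is the unique long simple root (C_3), and {alpha_2, alpha_4, alpha_5, alpha_6} form a chain of 2 nodes with a fork of two nodes at one end (D_4). A semisimple Lie algebra decomposes uniquely as the direct sum of simple ideals, one per connected component of its Dynkin diagram, so g ≅ C_3 ⊕ D_4 (dimension 21 + 28 = 49).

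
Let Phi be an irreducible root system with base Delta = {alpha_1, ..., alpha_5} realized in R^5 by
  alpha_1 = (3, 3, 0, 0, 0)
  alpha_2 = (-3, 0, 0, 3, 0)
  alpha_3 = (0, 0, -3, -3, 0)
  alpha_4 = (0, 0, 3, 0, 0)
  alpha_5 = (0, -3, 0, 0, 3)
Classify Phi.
B5

Compute the Cartan integers a_ij = 2(alpha_i, alpha_j)/(alpha_j, alpha_j); the resulting 5x5 Cartan matrix is
[[2, -1, 0, 0, -1], [-1, 2, -1, 0, 0], [0, -1, 2, -2, 0], [0, 0, -1, 2, 0], [-1, 0, 0, 0, 2]].
The roots have two lengths (squared-length ratio 2:1); the short ones are alpha_{4}. The associated Dynkin diagram is a chain of 5 nodes with a double edge at one end; the terminal node there is the unique short simple root (B_5), so the type is B_5 (the algebra so(11)).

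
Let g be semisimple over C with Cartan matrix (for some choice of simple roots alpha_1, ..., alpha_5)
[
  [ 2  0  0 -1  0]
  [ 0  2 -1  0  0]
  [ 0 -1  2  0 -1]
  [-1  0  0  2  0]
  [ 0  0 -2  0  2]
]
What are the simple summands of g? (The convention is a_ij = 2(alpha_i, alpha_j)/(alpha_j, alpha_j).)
A2 + C3

The diagram associated to this matrix has two connected components: the simple roots {alpha_1, alpha_4} form a chain of 2 nodes with single edges (A_2), and {alpha_2, alpha_3, alpha_5} form a chain of 3 nodes with a double edge at one end; the terminal node there is the unique long simple root (C_3). A semisimple Lie algebra decomposes uniquely as the direct sum of simple ideals, one per connected component of its Dynkin diagram, so g ≅ A_2 ⊕ C_3 (dimension 8 + 21 = 29).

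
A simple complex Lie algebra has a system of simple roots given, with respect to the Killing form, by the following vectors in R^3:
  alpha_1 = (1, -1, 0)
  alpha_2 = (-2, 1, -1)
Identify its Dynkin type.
G2

Compute the Cartan integers a_ij = 2(alpha_i, alpha_j)/(alpha_j, alpha_j); the resulting 2x2 Cartan matrix is
[[2, -1], [-3, 2]].
The roots have two lengths (squared-length ratio 3:1); the short ones are alpha_{1}. The associated Dynkin diagram is two nodes joined by a triple edge (G_2), so the type is G_2.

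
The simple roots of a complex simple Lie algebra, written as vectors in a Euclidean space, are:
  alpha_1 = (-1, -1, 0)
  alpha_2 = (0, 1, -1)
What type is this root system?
Compute the Cartan integers a_ij = 2(alpha_i, alpha_j)/(alpha_j, alpha_j); the resulting 2x2 Cartan matrix is
[[2, -1], [-1, 2]].
All simple roots have the same length, so the diagram is simply laced. The associated Dynkin diagram is a chain of 2 nodes with single edges (A_2), so the type is A_2 (the algebra sl(3)).

A_2 (sl(3))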